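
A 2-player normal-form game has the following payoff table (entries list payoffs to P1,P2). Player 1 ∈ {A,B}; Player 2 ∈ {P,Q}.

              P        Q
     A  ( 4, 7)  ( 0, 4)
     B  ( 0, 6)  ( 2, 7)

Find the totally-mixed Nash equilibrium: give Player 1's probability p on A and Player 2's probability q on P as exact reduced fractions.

P1 indiff ⇒ q·4+(1-q)·0 = q·0+(1-q)·2 ⇒ q(4) = (1-q)(2) ⇒ q = 1/3
P2 indiff ⇒ p·7+(1-p)·6 = p·4+(1-p)·7 ⇒ p(3) = (1-p)(1) ⇒ p = 1/4

p=1/4, q=1/3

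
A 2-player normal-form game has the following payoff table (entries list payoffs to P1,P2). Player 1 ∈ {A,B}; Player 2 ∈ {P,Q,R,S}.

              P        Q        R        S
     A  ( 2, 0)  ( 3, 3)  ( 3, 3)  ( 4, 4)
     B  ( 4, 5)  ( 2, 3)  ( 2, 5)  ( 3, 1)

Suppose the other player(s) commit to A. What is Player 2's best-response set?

P2 best: {S}

u_2(P vs A) = 0
u_2(Q vs A) = 3
u_2(R vs A) = 3
u_2(S vs A) = 4
max payoff 4 at {S}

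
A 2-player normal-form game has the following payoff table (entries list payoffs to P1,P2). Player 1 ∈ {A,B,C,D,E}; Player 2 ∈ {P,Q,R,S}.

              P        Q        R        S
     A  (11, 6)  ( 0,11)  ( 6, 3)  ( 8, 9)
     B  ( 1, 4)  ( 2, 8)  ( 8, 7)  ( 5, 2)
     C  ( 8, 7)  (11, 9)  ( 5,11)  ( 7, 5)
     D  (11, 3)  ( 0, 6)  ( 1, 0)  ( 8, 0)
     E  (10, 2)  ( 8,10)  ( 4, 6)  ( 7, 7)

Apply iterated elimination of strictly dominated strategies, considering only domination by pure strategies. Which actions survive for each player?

Survivors P1:{B,C} P2:{Q,R}

P2 drop P (Q beats it: A:11>6 B:8>4 C:9>7 D:6>3 E:10>2)
P2 drop S (Q beats it: A:11>9 B:8>2 C:9>5 D:6>0 E:10>7)
P1 drop A (B beats it: Q:2>0 R:8>6)
P1 drop D (B beats it: Q:2>0 R:8>1)
P1 drop E (C beats it: Q:11>8 R:5>4)
P1→{B,C} P2→{Q,R}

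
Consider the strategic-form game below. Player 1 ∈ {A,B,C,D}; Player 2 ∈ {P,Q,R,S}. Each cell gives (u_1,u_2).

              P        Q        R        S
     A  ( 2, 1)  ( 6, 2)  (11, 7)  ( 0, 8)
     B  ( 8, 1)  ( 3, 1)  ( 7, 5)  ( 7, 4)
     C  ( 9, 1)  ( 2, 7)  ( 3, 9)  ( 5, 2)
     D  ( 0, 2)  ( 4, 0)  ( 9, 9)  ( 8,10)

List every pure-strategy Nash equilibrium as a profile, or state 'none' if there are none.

(A,P): not NE [P1→C gives 9>2; P2→S gives 8>1]
(A,Q): not NE [P2→S gives 8>2]
(A,R): not NE [P2→S gives 8>7]
(A,S): not NE [P1→D gives 8>0]
(B,P): not NE [P1→C gives 9>8; P2→R gives 5>1]
(B,Q): not NE [P1→A gives 6>3; P2→R gives 5>1]
(B,R): not NE [P1→A gives 11>7]
(B,S): not NE [P1→D gives 8>7; P2→R gives 5>4]
(C,P): not NE [P2→R gives 9>1]
(C,Q): not NE [P1→A gives 6>2; P2→R gives 9>7]
(C,R): not NE [P1→A gives 11>3]
(C,S): not NE [P1→D gives 8>5; P2→R gives 9>2]
(D,P): not NE [P1→C gives 9>0; P2→S gives 10>2]
(D,Q): not NE [P1→A gives 6>4; P2→S gives 10>0]
(D,R): not NE [P1→A gives 11>9; P2→S gives 10>9]
(D,S): NE

Nash profiles: (D,S)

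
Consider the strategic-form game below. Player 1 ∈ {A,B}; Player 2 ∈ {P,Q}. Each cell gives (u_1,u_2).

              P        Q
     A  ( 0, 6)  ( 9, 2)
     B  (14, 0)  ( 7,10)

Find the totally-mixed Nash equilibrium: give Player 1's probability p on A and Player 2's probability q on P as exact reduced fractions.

P1 indiff ⇒ q·0+(1-q)·9 = q·14+(1-q)·7 ⇒ q(-14) = (1-q)(-2) ⇒ q = 1/8
P2 indiff ⇒ p·6+(1-p)·0 = p·2+(1-p)·10 ⇒ p(4) = (1-p)(10) ⇒ p = 5/7

p=5/7, q=1/8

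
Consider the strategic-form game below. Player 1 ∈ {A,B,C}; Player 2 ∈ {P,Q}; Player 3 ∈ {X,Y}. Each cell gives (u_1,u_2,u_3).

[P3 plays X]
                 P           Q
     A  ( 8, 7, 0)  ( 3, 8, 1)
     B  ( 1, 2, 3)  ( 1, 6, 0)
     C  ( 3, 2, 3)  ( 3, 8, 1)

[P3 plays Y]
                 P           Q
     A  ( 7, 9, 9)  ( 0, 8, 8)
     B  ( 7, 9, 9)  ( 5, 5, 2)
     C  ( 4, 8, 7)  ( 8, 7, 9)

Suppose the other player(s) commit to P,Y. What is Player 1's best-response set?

BR_1 = {A,B}

u_1(A vs P,Y) = 7
u_1(B vs P,Y) = 7
u_1(C vs P,Y) = 4
max payoff 7 at {A,B}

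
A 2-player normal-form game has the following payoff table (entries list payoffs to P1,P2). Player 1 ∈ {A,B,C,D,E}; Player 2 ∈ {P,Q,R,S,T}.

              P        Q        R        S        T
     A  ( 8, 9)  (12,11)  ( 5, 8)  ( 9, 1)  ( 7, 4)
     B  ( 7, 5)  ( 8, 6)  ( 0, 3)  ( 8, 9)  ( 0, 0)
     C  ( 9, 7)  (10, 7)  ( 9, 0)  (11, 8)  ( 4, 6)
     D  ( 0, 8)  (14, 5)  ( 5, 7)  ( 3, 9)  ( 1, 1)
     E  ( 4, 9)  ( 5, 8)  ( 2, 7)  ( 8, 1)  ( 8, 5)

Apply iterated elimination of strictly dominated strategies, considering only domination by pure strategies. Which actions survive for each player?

P1 drop B (A beats it: P:8>7 Q:12>8 R:5>0 S:9>8 T:7>0)
P2 drop R (P beats it: A:9>8 C:7>0 D:8>7 E:9>7)
P2 drop T (P beats it: A:9>4 C:7>6 D:8>1 E:9>5)
P1 drop E (A beats it: P:8>4 Q:12>5 S:9>8)
P1→{A,C,D} P2→{P,Q,S}

Remaining: P1:{A,C,D} P2:{P,Q,S}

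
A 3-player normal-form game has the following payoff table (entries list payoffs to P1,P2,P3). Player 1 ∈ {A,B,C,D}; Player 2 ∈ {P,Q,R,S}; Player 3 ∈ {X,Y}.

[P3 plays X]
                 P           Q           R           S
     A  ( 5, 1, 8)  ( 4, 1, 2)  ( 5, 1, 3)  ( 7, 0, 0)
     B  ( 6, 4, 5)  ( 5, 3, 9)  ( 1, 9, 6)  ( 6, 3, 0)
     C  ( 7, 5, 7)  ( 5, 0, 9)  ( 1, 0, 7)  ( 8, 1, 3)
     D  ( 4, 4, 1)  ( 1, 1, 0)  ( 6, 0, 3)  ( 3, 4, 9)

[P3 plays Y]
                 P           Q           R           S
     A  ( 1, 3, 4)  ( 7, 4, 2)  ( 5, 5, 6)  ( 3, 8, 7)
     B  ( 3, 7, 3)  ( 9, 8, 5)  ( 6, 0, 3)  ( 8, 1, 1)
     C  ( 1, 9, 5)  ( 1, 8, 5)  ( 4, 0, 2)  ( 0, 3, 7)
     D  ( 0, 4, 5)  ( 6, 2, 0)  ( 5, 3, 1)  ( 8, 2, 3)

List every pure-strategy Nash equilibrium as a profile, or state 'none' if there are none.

(A,P,X): not NE [P1→C gives 7>5]
(A,P,Y): not NE [P1→B gives 3>1; P2→S gives 8>3; P3→X gives 8>4]
(A,Q,X): not NE [P1→C gives 5>4]
(A,Q,Y): not NE [P1→B gives 9>7; P2→S gives 8>4]
(A,R,X): not NE [P1→D gives 6>5; P3→Y gives 6>3]
(A,R,Y): not NE [P1→B gives 6>5; P2→S gives 8>5]
(A,S,X): not NE [P1→C gives 8>7; P2→R gives 1>0; P3→Y gives 7>0]
(A,S,Y): not NE [P1→D gives 8>3]
(B,P,X): not NE [P1→C gives 7>6; P2→R gives 9>4]
(B,P,Y): not NE [P2→Q gives 8>7; P3→X gives 5>3]
(B,Q,X): not NE [P2→R gives 9>3]
(B,Q,Y): not NE [P3→X gives 9>5]
(B,R,X): not NE [P1→D gives 6>1]
(B,R,Y): not NE [P2→Q gives 8>0; P3→X gives 6>3]
(B,S,X): not NE [P1→C gives 8>6; P2→R gives 9>3; P3→Y gives 1>0]
(B,S,Y): not NE [P2→Q gives 8>1]
(C,P,X): NE
(C,P,Y): not NE [P1→B gives 3>1; P3→X gives 7>5]
(C,Q,X): not NE [P2→P gives 5>0]
(C,Q,Y): not NE [P1→B gives 9>1; P2→P gives 9>8; P3→X gives 9>5]
(C,R,X): not NE [P1→D gives 6>1; P2→P gives 5>0]
(C,R,Y): not NE [P1→B gives 6>4; P2→P gives 9>0; P3→X gives 7>2]
(C,S,X): not NE [P2→P gives 5>1; P3→Y gives 7>3]
(C,S,Y): not NE [P1→D gives 8>0; P2→P gives 9>3]
(D,P,X): not NE [P1→C gives 7>4; P3→Y gives 5>1]
(D,P,Y): not NE [P1→B gives 3>0]
(D,Q,X): not NE [P1→C gives 5>1; P2→S gives 4>1]
(D,Q,Y): not NE [P1→B gives 9>6; P2→P gives 4>2]
(D,R,X): not NE [P2→S gives 4>0]
(D,R,Y): not NE [P1→B gives 6>5; P2→P gives 4>3; P3→X gives 3>1]
(D,S,X): not NE [P1→C gives 8>3]
(D,S,Y): not NE [P2→P gives 4>2; P3→X gives 9>3]

PSNE = {(C,P,X)}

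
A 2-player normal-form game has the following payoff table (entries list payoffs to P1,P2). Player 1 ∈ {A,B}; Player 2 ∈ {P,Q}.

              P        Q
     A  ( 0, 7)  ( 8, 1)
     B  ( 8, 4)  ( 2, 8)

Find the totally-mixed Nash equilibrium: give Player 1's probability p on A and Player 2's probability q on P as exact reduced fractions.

P1 mixes 2/5 on A; P2 mixes 3/7 on P

P1 indiff ⇒ q·0+(1-q)·8 = q·8+(1-q)·2 ⇒ q(-8) = (1-q)(-6) ⇒ q = 3/7
P2 indiff ⇒ p·7+(1-p)·4 = p·1+(1-p)·8 ⇒ p(6) = (1-p)(4) ⇒ p = 2/5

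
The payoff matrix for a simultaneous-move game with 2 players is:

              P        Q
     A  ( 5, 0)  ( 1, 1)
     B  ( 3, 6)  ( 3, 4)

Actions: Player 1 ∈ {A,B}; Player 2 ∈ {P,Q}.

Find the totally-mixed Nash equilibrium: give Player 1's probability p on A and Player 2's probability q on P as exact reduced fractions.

P1 mixes 2/3 on A; P2 mixes 1/2 on P

P1 indiff ⇒ q·5+(1-q)·1 = q·3+(1-q)·3 ⇒ q(2) = (1-q)(2) ⇒ q = 1/2
P2 indiff ⇒ p·0+(1-p)·6 = p·1+(1-p)·4 ⇒ p(-1) = (1-p)(-2) ⇒ p = 2/3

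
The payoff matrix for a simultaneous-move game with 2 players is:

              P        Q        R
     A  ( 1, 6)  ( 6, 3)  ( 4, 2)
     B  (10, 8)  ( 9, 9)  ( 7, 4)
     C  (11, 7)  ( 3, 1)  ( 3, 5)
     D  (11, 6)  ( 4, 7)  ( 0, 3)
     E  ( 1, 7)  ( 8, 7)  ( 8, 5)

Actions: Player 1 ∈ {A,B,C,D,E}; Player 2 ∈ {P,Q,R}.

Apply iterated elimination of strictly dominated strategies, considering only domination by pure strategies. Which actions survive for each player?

IESDS → P1:{B,C,D} P2:{P,Q}

P1 drop A (B beats it: P:10>1 Q:9>6 R:7>4)
P2 drop R (P beats it: B:8>4 C:7>5 D:6>3 E:7>5)
P1 drop E (B beats it: P:10>1 Q:9>8)
P1→{B,C,D} P2→{P,Q}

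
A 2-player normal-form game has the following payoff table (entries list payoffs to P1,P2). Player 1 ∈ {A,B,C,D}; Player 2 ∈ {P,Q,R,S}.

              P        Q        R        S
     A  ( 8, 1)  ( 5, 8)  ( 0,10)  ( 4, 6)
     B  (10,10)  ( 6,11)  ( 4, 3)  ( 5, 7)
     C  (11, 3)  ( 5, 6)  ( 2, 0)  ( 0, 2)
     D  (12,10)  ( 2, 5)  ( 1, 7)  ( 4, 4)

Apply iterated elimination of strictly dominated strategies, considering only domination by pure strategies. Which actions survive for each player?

Survivors P1:{B,C,D} P2:{P,Q}

P1 drop A (B beats it: P:10>8 Q:6>5 R:4>0 S:5>4)
P2 drop R (P beats it: B:10>3 C:3>0 D:10>7)
P2 drop S (P beats it: B:10>7 C:3>2 D:10>4)
P1→{B,C,D} P2→{P,Q}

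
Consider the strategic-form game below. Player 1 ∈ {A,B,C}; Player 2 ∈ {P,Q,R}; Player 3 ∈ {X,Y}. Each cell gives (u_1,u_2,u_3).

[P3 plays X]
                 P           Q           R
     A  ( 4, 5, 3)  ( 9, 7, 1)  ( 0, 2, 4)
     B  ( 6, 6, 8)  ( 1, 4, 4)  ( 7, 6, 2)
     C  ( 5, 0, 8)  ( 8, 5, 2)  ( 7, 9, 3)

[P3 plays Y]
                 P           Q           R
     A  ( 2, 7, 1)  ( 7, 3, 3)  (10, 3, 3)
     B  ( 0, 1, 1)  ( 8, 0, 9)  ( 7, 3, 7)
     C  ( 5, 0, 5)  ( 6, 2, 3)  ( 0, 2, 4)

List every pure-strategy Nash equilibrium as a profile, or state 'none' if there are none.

(A,P,X): not NE [P1→B gives 6>4; P2→Q gives 7>5]
(A,P,Y): not NE [P1→C gives 5>2; P3→X gives 3>1]
(A,Q,X): not NE [P3→Y gives 3>1]
(A,Q,Y): not NE [P1→B gives 8>7; P2→P gives 7>3]
(A,R,X): not NE [P1→C gives 7>0; P2→Q gives 7>2]
(A,R,Y): not NE [P2→P gives 7>3; P3→X gives 4>3]
(B,P,X): NE
(B,P,Y): not NE [P1→C gives 5>0; P2→R gives 3>1; P3→X gives 8>1]
(B,Q,X): not NE [P1→A gives 9>1; P2→R gives 6>4; P3→Y gives 9>4]
(B,Q,Y): not NE [P2→R gives 3>0]
(B,R,X): not NE [P3→Y gives 7>2]
(B,R,Y): not NE [P1→A gives 10>7]
(C,P,X): not NE [P1→B gives 6>5; P2→R gives 9>0]
(C,P,Y): not NE [P2→R gives 2>0; P3→X gives 8>5]
(C,Q,X): not NE [P1→A gives 9>8; P2→R gives 9>5; P3→Y gives 3>2]
(C,Q,Y): not NE [P1→B gives 8>6]
(C,R,X): not NE [P3→Y gives 4>3]
(C,R,Y): not NE [P1→A gives 10>0]

PSNE = {(B,P,X)}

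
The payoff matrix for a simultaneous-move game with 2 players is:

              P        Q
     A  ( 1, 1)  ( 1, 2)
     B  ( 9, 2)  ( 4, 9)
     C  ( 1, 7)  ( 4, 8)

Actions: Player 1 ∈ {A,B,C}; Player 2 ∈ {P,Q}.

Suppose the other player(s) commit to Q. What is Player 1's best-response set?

u_1(A vs Q) = 1
u_1(B vs Q) = 4
u_1(C vs Q) = 4
max payoff 4 at {B,C}

BR_1 = {B,C}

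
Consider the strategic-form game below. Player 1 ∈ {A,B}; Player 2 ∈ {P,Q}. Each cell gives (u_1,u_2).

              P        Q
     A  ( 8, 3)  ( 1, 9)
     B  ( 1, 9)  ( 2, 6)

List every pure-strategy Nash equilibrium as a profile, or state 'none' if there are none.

(A,P): not NE [P2→Q gives 9>3]
(A,Q): not NE [P1→B gives 2>1]
(B,P): not NE [P1→A gives 8>1]
(B,Q): not NE [P2→P gives 9>6]

PSNE: ∅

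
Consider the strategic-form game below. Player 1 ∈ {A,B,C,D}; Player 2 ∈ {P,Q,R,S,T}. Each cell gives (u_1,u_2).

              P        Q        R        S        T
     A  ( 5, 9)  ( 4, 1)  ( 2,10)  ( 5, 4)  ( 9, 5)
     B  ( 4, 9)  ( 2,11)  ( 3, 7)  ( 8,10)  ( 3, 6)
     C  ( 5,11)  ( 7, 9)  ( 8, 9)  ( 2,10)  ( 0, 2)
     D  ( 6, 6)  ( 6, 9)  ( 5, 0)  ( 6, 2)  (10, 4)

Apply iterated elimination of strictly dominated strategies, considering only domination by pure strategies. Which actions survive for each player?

P1 drop A (D beats it: P:6>5 Q:6>4 R:5>2 S:6>5 T:10>9)
P2 drop R (P beats it: B:9>7 C:11>9 D:6>0)
P2 drop T (P beats it: B:9>6 C:11>2 D:6>4)
P1→{B,C,D} P2→{P,Q,S}

Survivors P1:{B,C,D} P2:{P,Q,S}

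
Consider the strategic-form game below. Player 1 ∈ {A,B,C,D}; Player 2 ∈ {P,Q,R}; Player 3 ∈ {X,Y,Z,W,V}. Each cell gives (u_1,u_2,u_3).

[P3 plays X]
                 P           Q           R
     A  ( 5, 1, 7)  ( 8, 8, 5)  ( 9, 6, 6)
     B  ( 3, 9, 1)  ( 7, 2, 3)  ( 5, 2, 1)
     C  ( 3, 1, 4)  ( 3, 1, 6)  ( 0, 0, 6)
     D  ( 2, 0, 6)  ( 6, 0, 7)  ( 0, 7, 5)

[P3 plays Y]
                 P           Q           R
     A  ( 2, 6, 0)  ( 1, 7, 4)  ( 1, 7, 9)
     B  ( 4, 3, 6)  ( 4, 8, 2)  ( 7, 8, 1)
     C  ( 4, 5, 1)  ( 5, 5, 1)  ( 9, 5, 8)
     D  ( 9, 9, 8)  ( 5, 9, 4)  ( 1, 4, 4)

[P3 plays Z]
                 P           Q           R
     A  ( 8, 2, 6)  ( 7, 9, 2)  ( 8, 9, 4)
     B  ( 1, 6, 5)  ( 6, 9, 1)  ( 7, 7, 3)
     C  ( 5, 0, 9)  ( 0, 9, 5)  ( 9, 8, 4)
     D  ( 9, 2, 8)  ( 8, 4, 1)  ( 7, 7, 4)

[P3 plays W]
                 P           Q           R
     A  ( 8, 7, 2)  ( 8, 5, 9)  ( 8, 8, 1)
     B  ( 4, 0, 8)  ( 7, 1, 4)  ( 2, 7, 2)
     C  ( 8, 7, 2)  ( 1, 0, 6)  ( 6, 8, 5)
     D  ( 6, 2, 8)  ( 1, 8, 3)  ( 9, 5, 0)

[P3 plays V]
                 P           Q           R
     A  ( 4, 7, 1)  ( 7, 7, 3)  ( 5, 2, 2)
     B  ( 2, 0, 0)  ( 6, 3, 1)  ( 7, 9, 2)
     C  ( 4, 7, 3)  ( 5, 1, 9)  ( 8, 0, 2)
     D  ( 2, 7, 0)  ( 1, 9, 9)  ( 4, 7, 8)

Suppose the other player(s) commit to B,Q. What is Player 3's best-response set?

u_3(X vs B,Q) = 3
u_3(Y vs B,Q) = 2
u_3(Z vs B,Q) = 1
u_3(W vs B,Q) = 4
u_3(V vs B,Q) = 1
max payoff 4 at {W}

P3 best: {W}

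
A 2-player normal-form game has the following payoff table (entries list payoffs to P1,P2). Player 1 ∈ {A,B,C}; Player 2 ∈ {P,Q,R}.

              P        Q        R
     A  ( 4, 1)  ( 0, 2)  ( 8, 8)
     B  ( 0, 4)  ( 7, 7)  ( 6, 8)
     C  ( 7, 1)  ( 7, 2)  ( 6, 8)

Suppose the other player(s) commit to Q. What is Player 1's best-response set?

u_1(A vs Q) = 0
u_1(B vs Q) = 7
u_1(C vs Q) = 7
max payoff 7 at {B,C}

P1 best: {B,C}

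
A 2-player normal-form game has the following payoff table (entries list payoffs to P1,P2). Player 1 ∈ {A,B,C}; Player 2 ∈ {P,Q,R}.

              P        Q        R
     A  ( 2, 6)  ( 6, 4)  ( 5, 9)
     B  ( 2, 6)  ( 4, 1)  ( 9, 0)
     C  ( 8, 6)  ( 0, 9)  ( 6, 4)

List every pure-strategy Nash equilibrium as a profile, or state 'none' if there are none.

(A,P): not NE [P1→C gives 8>2; P2→R gives 9>6]
(A,Q): not NE [P2→R gives 9>4]
(A,R): not NE [P1→B gives 9>5]
(B,P): not NE [P1→C gives 8>2]
(B,Q): not NE [P1→A gives 6>4; P2→P gives 6>1]
(B,R): not NE [P2→P gives 6>0]
(C,P): not NE [P2→Q gives 9>6]
(C,Q): not NE [P1→A gives 6>0]
(C,R): not NE [P1→B gives 9>6; P2→Q gives 9>4]

No pure NE.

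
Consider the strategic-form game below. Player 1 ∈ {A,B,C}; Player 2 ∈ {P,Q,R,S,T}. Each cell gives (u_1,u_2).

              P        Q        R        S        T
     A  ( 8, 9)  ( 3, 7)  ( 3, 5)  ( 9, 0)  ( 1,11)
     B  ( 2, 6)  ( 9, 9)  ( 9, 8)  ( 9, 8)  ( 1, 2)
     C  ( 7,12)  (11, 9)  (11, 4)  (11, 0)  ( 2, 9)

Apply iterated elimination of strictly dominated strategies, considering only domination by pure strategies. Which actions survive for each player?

Remaining: P1:{A,C} P2:{P,T}

P1 drop B (C beats it: P:7>2 Q:11>9 R:11>9 S:11>9 T:2>1)
P2 drop Q (P beats it: A:9>7 C:12>9)
P2 drop R (P beats it: A:9>5 C:12>4)
P2 drop S (P beats it: A:9>0 C:12>0)
P1→{A,C} P2→{P,T}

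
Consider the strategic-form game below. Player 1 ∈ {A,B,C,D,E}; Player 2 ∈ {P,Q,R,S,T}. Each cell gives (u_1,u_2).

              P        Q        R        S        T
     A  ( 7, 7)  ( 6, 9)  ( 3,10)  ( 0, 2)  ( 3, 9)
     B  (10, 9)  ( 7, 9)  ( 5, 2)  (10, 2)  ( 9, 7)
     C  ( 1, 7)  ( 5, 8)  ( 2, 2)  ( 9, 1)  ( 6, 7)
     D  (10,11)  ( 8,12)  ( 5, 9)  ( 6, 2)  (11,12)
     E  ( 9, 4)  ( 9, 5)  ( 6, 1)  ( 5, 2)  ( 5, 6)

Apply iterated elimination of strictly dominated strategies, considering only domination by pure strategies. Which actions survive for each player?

IESDS → P1:{B,D,E} P2:{P,Q,T}

P1 drop A (B beats it: P:10>7 Q:7>6 R:5>3 S:10>0 T:9>3)
P1 drop C (B beats it: P:10>1 Q:7>5 R:5>2 S:10>9 T:9>6)
P2 drop R (P beats it: B:9>2 D:11>9 E:4>1)
P2 drop S (P beats it: B:9>2 D:11>2 E:4>2)
P1→{B,D,E} P2→{P,Q,T}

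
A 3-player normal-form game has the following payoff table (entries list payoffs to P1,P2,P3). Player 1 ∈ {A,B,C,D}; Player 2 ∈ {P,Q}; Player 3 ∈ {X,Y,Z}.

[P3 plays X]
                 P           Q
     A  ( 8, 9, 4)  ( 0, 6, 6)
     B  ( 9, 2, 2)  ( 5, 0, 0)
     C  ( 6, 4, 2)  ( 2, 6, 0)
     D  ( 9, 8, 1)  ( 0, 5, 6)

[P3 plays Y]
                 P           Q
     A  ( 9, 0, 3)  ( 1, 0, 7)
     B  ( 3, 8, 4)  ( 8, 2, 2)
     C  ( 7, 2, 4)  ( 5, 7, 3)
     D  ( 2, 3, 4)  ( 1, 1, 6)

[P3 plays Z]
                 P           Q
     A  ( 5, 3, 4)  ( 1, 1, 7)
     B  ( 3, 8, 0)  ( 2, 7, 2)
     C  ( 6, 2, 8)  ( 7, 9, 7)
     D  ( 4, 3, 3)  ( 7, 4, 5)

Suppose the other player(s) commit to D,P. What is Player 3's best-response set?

u_3(X vs D,P) = 1
u_3(Y vs D,P) = 4
u_3(Z vs D,P) = 3
max payoff 4 at {Y}

BR_3 = {Y}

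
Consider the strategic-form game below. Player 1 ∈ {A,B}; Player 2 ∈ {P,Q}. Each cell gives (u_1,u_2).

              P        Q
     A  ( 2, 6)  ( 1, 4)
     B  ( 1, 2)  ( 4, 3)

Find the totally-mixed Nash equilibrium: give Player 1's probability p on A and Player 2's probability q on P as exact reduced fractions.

p=1/3, q=3/4

P1 indiff ⇒ q·2+(1-q)·1 = q·1+(1-q)·4 ⇒ q(1) = (1-q)(3) ⇒ q = 3/4
P2 indiff ⇒ p·6+(1-p)·2 = p·4+(1-p)·3 ⇒ p(2) = (1-p)(1) ⇒ p = 1/3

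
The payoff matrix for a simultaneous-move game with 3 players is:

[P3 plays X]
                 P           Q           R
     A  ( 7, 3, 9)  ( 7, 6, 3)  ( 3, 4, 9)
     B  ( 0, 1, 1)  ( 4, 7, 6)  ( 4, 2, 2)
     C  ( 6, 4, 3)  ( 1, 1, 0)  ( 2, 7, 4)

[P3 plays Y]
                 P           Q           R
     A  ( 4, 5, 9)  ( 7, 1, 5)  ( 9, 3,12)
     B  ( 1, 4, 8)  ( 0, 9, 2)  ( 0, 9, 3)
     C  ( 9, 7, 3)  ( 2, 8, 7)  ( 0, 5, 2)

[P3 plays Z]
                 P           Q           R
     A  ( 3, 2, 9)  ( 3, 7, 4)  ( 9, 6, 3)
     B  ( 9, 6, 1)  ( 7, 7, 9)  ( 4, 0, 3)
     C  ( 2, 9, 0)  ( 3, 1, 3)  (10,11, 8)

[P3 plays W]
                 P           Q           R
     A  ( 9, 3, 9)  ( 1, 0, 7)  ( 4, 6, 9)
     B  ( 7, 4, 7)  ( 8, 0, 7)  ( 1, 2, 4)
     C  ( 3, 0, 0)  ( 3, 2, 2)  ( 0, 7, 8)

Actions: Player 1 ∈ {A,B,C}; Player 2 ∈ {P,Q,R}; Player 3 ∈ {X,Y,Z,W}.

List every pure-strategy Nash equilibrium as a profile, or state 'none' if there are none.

(A,P,X): not NE [P2→Q gives 6>3]
(A,P,Y): not NE [P1→C gives 9>4]
(A,P,Z): not NE [P1→B gives 9>3; P2→Q gives 7>2]
(A,P,W): not NE [P2→R gives 6>3]
(A,Q,X): not NE [P3→W gives 7>3]
(A,Q,Y): not NE [P2→P gives 5>1; P3→W gives 7>5]
(A,Q,Z): not NE [P1→B gives 7>3; P3→W gives 7>4]
(A,Q,W): not NE [P1→B gives 8>1; P2→R gives 6>0]
(A,R,X): not NE [P1→B gives 4>3; P2→Q gives 6>4; P3→Y gives 12>9]
(A,R,Y): not NE [P2→P gives 5>3]
(A,R,Z): not NE [P1→C gives 10>9; P2→Q gives 7>6; P3→Y gives 12>3]
(A,R,W): not NE [P3→Y gives 12>9]
(B,P,X): not NE [P1→A gives 7>0; P2→Q gives 7>1; P3→Y gives 8>1]
(B,P,Y): not NE [P1→C gives 9>1; P2→R gives 9>4]
(B,P,Z): not NE [P2→Q gives 7>6; P3→Y gives 8>1]
(B,P,W): not NE [P1→A gives 9>7; P3→Y gives 8>7]
(B,Q,X): not NE [P1→A gives 7>4; P3→Z gives 9>6]
(B,Q,Y): not NE [P1→A gives 7>0; P3→Z gives 9>2]
(B,Q,Z): NE
(B,Q,W): not NE [P2→P gives 4>0; P3→Z gives 9>7]
(B,R,X): not NE [P2→Q gives 7>2; P3→W gives 4>2]
(B,R,Y): not NE [P1→A gives 9>0; P3→W gives 4>3]
(B,R,Z): not NE [P1→C gives 10>4; P2→Q gives 7>0; P3→W gives 4>3]
(B,R,W): not NE [P1→A gives 4>1; P2→P gives 4>2]
(C,P,X): not NE [P1→A gives 7>6; P2→R gives 7>4]
(C,P,Y): not NE [P2→Q gives 8>7]
(C,P,Z): not NE [P1→B gives 9>2; P2→R gives 11>9; P3→Y gives 3>0]
(C,P,W): not NE [P1→A gives 9>3; P2→R gives 7>0; P3→Y gives 3>0]
(C,Q,X): not NE [P1→A gives 7>1; P2→R gives 7>1; P3→Y gives 7>0]
(C,Q,Y): not NE [P1→A gives 7>2]
(C,Q,Z): not NE [P1→B gives 7>3; P2→R gives 11>1; P3→Y gives 7>3]
(C,Q,W): not NE [P1→B gives 8>3; P2→R gives 7>2; P3→Y gives 7>2]
(C,R,X): not NE [P1→B gives 4>2; P3→W gives 8>4]
(C,R,Y): not NE [P1→A gives 9>0; P2→Q gives 8>5; P3→W gives 8>2]
(C,R,Z): NE
(C,R,W): not NE [P1→A gives 4>0]

PSNE = {(B,Q,Z), (C,R,Z)}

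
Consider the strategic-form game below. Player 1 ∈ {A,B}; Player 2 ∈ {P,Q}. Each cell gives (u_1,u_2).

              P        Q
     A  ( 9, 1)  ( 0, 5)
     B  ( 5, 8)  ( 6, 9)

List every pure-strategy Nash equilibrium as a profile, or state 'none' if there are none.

(A,P): not NE [P2→Q gives 5>1]
(A,Q): not NE [P1→B gives 6>0]
(B,P): not NE [P1→A gives 9>5; P2→Q gives 9>8]
(B,Q): NE

NE set: (B,Q)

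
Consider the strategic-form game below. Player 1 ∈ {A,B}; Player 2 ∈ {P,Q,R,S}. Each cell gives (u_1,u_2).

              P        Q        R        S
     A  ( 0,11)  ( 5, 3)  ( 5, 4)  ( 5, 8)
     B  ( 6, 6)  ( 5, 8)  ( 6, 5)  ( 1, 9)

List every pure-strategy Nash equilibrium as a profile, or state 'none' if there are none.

(A,P): not NE [P1→B gives 6>0]
(A,Q): not NE [P2→P gives 11>3]
(A,R): not NE [P1→B gives 6>5; P2→P gives 11>4]
(A,S): not NE [P2→P gives 11>8]
(B,P): not NE [P2→S gives 9>6]
(B,Q): not NE [P2→S gives 9>8]
(B,R): not NE [P2→S gives 9>5]
(B,S): not NE [P1→A gives 5>1]

No pure NE.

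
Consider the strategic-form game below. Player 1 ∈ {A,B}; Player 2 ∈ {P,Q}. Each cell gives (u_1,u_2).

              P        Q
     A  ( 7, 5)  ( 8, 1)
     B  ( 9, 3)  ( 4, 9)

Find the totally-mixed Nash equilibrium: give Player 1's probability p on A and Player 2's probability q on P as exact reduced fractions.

P1 mixes 3/5 on A; P2 mixes 2/3 on P

P1 indiff ⇒ q·7+(1-q)·8 = q·9+(1-q)·4 ⇒ q(-2) = (1-q)(-4) ⇒ q = 2/3
P2 indiff ⇒ p·5+(1-p)·3 = p·1+(1-p)·9 ⇒ p(4) = (1-p)(6) ⇒ p = 3/5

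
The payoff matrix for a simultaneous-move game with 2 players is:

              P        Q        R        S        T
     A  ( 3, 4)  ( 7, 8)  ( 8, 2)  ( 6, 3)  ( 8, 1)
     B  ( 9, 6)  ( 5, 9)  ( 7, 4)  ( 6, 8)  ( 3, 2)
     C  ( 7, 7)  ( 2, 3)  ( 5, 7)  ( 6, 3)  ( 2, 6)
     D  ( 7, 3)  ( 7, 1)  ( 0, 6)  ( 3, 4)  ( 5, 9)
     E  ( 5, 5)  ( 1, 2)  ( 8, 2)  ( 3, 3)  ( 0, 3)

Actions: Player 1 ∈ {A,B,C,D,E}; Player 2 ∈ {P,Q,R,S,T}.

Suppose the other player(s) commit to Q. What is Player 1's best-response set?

argmax u_1 = {A,D}

u_1(A vs Q) = 7
u_1(B vs Q) = 5
u_1(C vs Q) = 2
u_1(D vs Q) = 7
u_1(E vs Q) = 1
max payoff 7 at {A,D}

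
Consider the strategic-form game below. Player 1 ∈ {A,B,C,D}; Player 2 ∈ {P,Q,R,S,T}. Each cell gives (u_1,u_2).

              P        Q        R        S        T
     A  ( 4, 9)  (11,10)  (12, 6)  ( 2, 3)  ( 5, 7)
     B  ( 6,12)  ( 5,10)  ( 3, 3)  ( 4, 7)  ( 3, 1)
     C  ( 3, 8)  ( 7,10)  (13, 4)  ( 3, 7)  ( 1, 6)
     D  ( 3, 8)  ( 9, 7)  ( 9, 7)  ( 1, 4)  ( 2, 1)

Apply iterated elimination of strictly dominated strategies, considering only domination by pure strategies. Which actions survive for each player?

P1 drop D (A beats it: P:4>3 Q:11>9 R:12>9 S:2>1 T:5>2)
P2 drop R (P beats it: A:9>6 B:12>3 C:8>4)
P2 drop S (P beats it: A:9>3 B:12>7 C:8>7)
P1 drop C (A beats it: P:4>3 Q:11>7 T:5>1)
P2 drop T (P beats it: A:9>7 B:12>1)
P1→{A,B} P2→{P,Q}

Survivors P1:{A,B} P2:{P,Q}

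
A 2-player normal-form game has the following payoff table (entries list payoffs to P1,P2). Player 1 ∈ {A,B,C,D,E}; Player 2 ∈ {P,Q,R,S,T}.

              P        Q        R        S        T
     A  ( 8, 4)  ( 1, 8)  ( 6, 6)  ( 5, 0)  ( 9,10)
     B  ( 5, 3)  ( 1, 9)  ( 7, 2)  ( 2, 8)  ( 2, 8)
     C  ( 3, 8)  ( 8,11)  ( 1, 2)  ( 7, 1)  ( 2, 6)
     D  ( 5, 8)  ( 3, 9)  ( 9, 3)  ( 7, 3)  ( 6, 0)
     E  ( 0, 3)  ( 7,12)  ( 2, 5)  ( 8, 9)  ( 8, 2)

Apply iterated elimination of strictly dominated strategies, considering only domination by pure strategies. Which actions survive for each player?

Remaining: P1:{A,C,E} P2:{Q,T}

P2 drop P (Q beats it: A:8>4 B:9>3 C:11>8 D:9>8 E:12>3)
P1 drop B (D beats it: Q:3>1 R:9>7 S:7>2 T:6>2)
P2 drop R (Q beats it: A:8>6 C:11>2 D:9>3 E:12>5)
P1 drop D (E beats it: Q:7>3 S:8>7 T:8>6)
P2 drop S (Q beats it: A:8>0 C:11>1 E:12>9)
P1→{A,C,E} P2→{Q,T}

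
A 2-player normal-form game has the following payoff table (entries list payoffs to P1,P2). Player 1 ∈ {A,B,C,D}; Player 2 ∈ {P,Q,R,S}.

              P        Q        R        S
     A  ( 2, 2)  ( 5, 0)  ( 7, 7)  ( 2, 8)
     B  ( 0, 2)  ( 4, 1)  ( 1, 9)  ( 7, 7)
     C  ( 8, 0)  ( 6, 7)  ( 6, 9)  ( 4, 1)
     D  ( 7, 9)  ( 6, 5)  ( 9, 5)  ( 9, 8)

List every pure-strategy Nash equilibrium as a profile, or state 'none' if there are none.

Equilibria: none

(A,P): not NE [P1→C gives 8>2; P2→S gives 8>2]
(A,Q): not NE [P1→D gives 6>5; P2→S gives 8>0]
(A,R): not NE [P1→D gives 9>7; P2→S gives 8>7]
(A,S): not NE [P1→D gives 9>2]
(B,P): not NE [P1→C gives 8>0; P2→R gives 9>2]
(B,Q): not NE [P1→D gives 6>4; P2→R gives 9>1]
(B,R): not NE [P1→D gives 9>1]
(B,S): not NE [P1→D gives 9>7; P2→R gives 9>7]
(C,P): not NE [P2→R gives 9>0]
(C,Q): not NE [P2→R gives 9>7]
(C,R): not NE [P1→D gives 9>6]
(C,S): not NE [P1→D gives 9>4; P2→R gives 9>1]
(D,P): not NE [P1→C gives 8>7]
(D,Q): not NE [P2→P gives 9>5]
(D,R): not NE [P2→P gives 9>5]
(D,S): not NE [P2→P gives 9>8]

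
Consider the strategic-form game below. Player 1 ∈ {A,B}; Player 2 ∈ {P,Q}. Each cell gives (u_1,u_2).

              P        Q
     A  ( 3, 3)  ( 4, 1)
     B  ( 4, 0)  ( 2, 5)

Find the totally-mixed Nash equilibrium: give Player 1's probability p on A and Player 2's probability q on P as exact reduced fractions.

P1 indiff ⇒ q·3+(1-q)·4 = q·4+(1-q)·2 ⇒ q(-1) = (1-q)(-2) ⇒ q = 2/3
P2 indiff ⇒ p·3+(1-p)·0 = p·1+(1-p)·5 ⇒ p(2) = (1-p)(5) ⇒ p = 5/7

P1 mixes 5/7 on A; P2 mixes 2/3 on P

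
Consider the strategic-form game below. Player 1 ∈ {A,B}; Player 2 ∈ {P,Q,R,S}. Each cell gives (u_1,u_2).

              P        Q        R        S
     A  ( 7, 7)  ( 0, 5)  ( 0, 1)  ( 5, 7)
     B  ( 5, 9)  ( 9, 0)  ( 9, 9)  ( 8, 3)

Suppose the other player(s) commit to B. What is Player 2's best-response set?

u_2(P vs B) = 9
u_2(Q vs B) = 0
u_2(R vs B) = 9
u_2(S vs B) = 3
max payoff 9 at {P,R}

argmax u_2 = {P,R}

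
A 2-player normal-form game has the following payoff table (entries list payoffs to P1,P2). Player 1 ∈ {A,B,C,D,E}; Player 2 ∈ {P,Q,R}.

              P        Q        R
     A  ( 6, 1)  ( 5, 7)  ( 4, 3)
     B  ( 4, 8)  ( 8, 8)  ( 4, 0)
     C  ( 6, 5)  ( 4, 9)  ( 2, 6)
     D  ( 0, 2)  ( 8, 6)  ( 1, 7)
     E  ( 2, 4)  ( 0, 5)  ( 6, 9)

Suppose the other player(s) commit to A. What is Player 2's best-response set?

argmax u_2 = {Q}

u_2(P vs A) = 1
u_2(Q vs A) = 7
u_2(R vs A) = 3
max payoff 7 at {Q}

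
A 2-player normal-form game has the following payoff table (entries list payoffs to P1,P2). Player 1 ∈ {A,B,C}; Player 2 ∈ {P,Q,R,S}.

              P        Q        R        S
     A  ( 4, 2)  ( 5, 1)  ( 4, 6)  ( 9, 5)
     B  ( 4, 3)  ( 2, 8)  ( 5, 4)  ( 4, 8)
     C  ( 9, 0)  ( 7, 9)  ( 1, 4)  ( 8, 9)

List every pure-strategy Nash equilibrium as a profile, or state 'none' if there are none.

(A,P): not NE [P1→C gives 9>4; P2→R gives 6>2]
(A,Q): not NE [P1→C gives 7>5; P2→R gives 6>1]
(A,R): not NE [P1→B gives 5>4]
(A,S): not NE [P2→R gives 6>5]
(B,P): not NE [P1→C gives 9>4; P2→S gives 8>3]
(B,Q): not NE [P1→C gives 7>2]
(B,R): not NE [P2→S gives 8>4]
(B,S): not NE [P1→A gives 9>4]
(C,P): not NE [P2→S gives 9>0]
(C,Q): NE
(C,R): not NE [P1→B gives 5>1; P2→S gives 9>4]
(C,S): not NE [P1→A gives 9>8]

Nash profiles: (C,Q)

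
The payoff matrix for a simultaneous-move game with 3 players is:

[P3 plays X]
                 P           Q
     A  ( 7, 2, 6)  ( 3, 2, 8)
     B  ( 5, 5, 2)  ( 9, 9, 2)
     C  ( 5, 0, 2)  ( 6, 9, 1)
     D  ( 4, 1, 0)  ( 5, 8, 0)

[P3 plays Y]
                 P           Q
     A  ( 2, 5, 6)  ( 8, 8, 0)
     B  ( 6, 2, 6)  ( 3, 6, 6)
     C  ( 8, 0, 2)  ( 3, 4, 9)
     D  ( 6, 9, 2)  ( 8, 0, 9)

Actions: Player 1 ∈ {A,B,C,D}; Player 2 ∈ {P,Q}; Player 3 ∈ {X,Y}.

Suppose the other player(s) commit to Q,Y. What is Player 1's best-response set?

P1 best: {A,D}

u_1(A vs Q,Y) = 8
u_1(B vs Q,Y) = 3
u_1(C vs Q,Y) = 3
u_1(D vs Q,Y) = 8
max payoff 8 at {A,D}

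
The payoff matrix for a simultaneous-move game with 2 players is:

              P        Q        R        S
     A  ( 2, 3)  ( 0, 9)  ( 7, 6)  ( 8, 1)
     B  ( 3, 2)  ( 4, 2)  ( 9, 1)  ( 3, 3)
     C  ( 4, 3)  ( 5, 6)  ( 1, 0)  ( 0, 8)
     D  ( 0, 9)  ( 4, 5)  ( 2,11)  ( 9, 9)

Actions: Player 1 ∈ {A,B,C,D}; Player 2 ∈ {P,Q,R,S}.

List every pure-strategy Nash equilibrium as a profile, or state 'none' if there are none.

Equilibria: none

(A,P): not NE [P1→C gives 4>2; P2→Q gives 9>3]
(A,Q): not NE [P1→C gives 5>0]
(A,R): not NE [P1→B gives 9>7; P2→Q gives 9>6]
(A,S): not NE [P1→D gives 9>8; P2→Q gives 9>1]
(B,P): not NE [P1→C gives 4>3; P2→S gives 3>2]
(B,Q): not NE [P1→C gives 5>4; P2→S gives 3>2]
(B,R): not NE [P2→S gives 3>1]
(B,S): not NE [P1→D gives 9>3]
(C,P): not NE [P2→S gives 8>3]
(C,Q): not NE [P2→S gives 8>6]
(C,R): not NE [P1→B gives 9>1; P2→S gives 8>0]
(C,S): not NE [P1→D gives 9>0]
(D,P): not NE [P1→C gives 4>0; P2→R gives 11>9]
(D,Q): not NE [P1→C gives 5>4; P2→R gives 11>5]
(D,R): not NE [P1→B gives 9>2]
(D,S): not NE [P2→R gives 11>9]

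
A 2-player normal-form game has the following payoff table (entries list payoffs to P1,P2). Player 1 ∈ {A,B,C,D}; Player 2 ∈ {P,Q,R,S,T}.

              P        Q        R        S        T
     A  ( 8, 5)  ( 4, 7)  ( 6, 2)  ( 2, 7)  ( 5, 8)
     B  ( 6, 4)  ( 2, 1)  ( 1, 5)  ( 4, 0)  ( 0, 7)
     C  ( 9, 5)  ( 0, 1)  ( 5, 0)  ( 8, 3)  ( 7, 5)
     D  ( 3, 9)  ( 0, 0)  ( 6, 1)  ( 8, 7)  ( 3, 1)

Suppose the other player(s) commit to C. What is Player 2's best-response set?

u_2(P vs C) = 5
u_2(Q vs C) = 1
u_2(R vs C) = 0
u_2(S vs C) = 3
u_2(T vs C) = 5
max payoff 5 at {P,T}

P2 best: {P,T}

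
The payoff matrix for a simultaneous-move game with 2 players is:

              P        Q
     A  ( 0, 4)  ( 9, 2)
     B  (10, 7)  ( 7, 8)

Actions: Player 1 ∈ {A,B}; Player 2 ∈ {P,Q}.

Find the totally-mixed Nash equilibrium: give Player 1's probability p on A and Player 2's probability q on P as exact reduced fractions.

P1 mixes 1/3 on A; P2 mixes 1/6 on P

P1 indiff ⇒ q·0+(1-q)·9 = q·10+(1-q)·7 ⇒ q(-10) = (1-q)(-2) ⇒ q = 1/6
P2 indiff ⇒ p·4+(1-p)·7 = p·2+(1-p)·8 ⇒ p(2) = (1-p)(1) ⇒ p = 1/3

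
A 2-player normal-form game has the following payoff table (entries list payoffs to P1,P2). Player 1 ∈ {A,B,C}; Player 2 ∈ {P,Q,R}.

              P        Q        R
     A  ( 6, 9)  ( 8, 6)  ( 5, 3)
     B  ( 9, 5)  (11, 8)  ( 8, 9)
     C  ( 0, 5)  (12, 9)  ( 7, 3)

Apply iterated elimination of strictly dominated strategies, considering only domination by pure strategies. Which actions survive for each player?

IESDS → P1:{B,C} P2:{Q,R}

P1 drop A (B beats it: P:9>6 Q:11>8 R:8>5)
P2 drop P (Q beats it: B:8>5 C:9>5)
P1→{B,C} P2→{Q,R}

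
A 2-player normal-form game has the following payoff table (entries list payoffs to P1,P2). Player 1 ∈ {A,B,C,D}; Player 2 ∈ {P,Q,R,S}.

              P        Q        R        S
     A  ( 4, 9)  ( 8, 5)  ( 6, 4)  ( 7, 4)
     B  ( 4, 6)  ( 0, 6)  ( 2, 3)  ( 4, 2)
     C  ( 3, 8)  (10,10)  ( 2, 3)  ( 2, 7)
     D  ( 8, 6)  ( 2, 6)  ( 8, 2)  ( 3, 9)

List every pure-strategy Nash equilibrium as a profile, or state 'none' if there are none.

NE set: (C,Q)

(A,P): not NE [P1→D gives 8>4]
(A,Q): not NE [P1→C gives 10>8; P2→P gives 9>5]
(A,R): not NE [P1→D gives 8>6; P2→P gives 9>4]
(A,S): not NE [P2→P gives 9>4]
(B,P): not NE [P1→D gives 8>4]
(B,Q): not NE [P1→C gives 10>0]
(B,R): not NE [P1→D gives 8>2; P2→Q gives 6>3]
(B,S): not NE [P1→A gives 7>4; P2→Q gives 6>2]
(C,P): not NE [P1→D gives 8>3; P2→Q gives 10>8]
(C,Q): NE
(C,R): not NE [P1→D gives 8>2; P2→Q gives 10>3]
(C,S): not NE [P1→A gives 7>2; P2→Q gives 10>7]
(D,P): not NE [P2→S gives 9>6]
(D,Q): not NE [P1→C gives 10>2; P2→S gives 9>6]
(D,R): not NE [P2→S gives 9>2]
(D,S): not NE [P1→A gives 7>3]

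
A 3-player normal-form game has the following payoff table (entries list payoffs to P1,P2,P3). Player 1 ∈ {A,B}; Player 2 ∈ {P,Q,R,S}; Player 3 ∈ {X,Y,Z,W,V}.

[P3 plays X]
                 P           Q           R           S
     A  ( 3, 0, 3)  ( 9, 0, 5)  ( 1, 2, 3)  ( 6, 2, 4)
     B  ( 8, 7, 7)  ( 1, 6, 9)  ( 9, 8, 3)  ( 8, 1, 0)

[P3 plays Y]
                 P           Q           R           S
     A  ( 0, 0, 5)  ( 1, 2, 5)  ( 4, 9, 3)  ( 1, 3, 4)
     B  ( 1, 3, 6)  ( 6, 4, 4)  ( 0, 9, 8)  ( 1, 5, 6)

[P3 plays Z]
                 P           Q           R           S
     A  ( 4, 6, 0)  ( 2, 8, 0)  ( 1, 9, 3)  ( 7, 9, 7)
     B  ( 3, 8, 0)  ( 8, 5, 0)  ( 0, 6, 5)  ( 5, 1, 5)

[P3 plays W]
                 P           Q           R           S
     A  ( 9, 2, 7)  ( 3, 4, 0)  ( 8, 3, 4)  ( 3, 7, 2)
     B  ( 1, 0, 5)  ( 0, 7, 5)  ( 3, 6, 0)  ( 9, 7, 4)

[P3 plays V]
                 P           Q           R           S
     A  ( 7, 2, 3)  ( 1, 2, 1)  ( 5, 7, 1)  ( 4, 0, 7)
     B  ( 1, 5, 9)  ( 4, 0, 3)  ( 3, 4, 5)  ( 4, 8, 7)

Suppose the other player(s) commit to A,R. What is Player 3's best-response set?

u_3(X vs A,R) = 3
u_3(Y vs A,R) = 3
u_3(Z vs A,R) = 3
u_3(W vs A,R) = 4
u_3(V vs A,R) = 1
max payoff 4 at {W}

P3 best: {W}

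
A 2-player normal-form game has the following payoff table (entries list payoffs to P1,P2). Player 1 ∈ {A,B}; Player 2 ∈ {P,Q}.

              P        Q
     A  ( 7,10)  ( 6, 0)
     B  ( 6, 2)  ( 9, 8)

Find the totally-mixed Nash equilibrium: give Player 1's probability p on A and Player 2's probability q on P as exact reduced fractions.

(p,q) = (3/8, 3/4)

P1 indiff ⇒ q·7+(1-q)·6 = q·6+(1-q)·9 ⇒ q(1) = (1-q)(3) ⇒ q = 3/4
P2 indiff ⇒ p·10+(1-p)·2 = p·0+(1-p)·8 ⇒ p(10) = (1-p)(6) ⇒ p = 3/8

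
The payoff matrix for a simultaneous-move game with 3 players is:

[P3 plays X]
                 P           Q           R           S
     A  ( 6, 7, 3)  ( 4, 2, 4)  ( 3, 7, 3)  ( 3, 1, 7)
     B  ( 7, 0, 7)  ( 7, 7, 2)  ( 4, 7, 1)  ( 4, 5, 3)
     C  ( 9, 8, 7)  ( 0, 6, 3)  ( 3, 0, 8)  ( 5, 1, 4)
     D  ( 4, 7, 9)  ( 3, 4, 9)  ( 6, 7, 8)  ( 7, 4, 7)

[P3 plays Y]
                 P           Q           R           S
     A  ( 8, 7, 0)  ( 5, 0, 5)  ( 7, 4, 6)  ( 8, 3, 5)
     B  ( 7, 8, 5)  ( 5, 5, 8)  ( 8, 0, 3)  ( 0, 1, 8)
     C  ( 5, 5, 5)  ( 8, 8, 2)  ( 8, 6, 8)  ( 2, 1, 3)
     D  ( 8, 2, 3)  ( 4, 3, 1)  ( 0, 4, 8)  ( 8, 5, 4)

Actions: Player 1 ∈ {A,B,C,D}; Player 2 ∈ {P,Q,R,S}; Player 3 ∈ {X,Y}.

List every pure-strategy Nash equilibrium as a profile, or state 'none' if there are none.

(A,P,X): not NE [P1→C gives 9>6]
(A,P,Y): not NE [P3→X gives 3>0]
(A,Q,X): not NE [P1→B gives 7>4; P2→R gives 7>2; P3→Y gives 5>4]
(A,Q,Y): not NE [P1→C gives 8>5; P2→P gives 7>0]
(A,R,X): not NE [P1→D gives 6>3; P3→Y gives 6>3]
(A,R,Y): not NE [P1→C gives 8>7; P2→P gives 7>4]
(A,S,X): not NE [P1→D gives 7>3; P2→R gives 7>1]
(A,S,Y): not NE [P2→P gives 7>3; P3→X gives 7>5]
(B,P,X): not NE [P1→C gives 9>7; P2→R gives 7>0]
(B,P,Y): not NE [P1→D gives 8>7; P3→X gives 7>5]
(B,Q,X): not NE [P3→Y gives 8>2]
(B,Q,Y): not NE [P1→C gives 8>5; P2→P gives 8>5]
(B,R,X): not NE [P1→D gives 6>4; P3→Y gives 3>1]
(B,R,Y): not NE [P2→P gives 8>0]
(B,S,X): not NE [P1→D gives 7>4; P2→R gives 7>5; P3→Y gives 8>3]
(B,S,Y): not NE [P1→D gives 8>0; P2→P gives 8>1]
(C,P,X): NE
(C,P,Y): not NE [P1→D gives 8>5; P2→Q gives 8>5; P3→X gives 7>5]
(C,Q,X): not NE [P1→B gives 7>0; P2→P gives 8>6]
(C,Q,Y): not NE [P3→X gives 3>2]
(C,R,X): not NE [P1→D gives 6>3; P2→P gives 8>0]
(C,R,Y): not NE [P2→Q gives 8>6]
(C,S,X): not NE [P1→D gives 7>5; P2→P gives 8>1]
(C,S,Y): not NE [P1→D gives 8>2; P2→Q gives 8>1; P3→X gives 4>3]
(D,P,X): not NE [P1→C gives 9>4]
(D,P,Y): not NE [P2→S gives 5>2; P3→X gives 9>3]
(D,Q,X): not NE [P1→B gives 7>3; P2→R gives 7>4]
(D,Q,Y): not NE [P1→C gives 8>4; P2→S gives 5>3; P3→X gives 9>1]
(D,R,X): NE
(D,R,Y): not NE [P1→C gives 8>0; P2→S gives 5>4]
(D,S,X): not NE [P2→R gives 7>4]
(D,S,Y): not NE [P3→X gives 7>4]

PSNE = {(C,P,X), (D,R,X)}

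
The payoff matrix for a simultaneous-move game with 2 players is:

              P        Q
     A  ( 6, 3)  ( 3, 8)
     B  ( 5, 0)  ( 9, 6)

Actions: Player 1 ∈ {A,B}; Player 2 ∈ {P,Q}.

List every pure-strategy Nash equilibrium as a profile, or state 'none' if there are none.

(A,P): not NE [P2→Q gives 8>3]
(A,Q): not NE [P1→B gives 9>3]
(B,P): not NE [P1→A gives 6>5; P2→Q gives 6>0]
(B,Q): NE

PSNE = {(B,Q)}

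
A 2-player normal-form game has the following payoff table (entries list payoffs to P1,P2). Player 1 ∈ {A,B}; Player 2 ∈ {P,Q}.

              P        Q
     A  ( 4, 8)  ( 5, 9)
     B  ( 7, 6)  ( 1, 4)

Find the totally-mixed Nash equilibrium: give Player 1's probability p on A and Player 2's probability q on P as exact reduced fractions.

P1 indiff ⇒ q·4+(1-q)·5 = q·7+(1-q)·1 ⇒ q(-3) = (1-q)(-4) ⇒ q = 4/7
P2 indiff ⇒ p·8+(1-p)·6 = p·9+(1-p)·4 ⇒ p(-1) = (1-p)(-2) ⇒ p = 2/3

P1 mixes 2/3 on A; P2 mixes 4/7 on P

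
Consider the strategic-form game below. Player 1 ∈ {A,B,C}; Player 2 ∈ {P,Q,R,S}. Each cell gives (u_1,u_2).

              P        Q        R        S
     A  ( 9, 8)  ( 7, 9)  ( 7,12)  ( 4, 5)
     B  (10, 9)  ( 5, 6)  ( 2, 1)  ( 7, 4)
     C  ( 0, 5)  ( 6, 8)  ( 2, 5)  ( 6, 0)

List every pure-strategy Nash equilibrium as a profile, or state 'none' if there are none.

NE set: (A,R), (B,P)

(A,P): not NE [P1→B gives 10>9; P2→R gives 12>8]
(A,Q): not NE [P2→R gives 12>9]
(A,R): NE
(A,S): not NE [P1→B gives 7>4; P2→R gives 12>5]
(B,P): NE
(B,Q): not NE [P1→A gives 7>5; P2→P gives 9>6]
(B,R): not NE [P1→A gives 7>2; P2→P gives 9>1]
(B,S): not NE [P2→P gives 9>4]
(C,P): not NE [P1→B gives 10>0; P2→Q gives 8>5]
(C,Q): not NE [P1→A gives 7>6]
(C,R): not NE [P1→A gives 7>2; P2→Q gives 8>5]
(C,S): not NE [P1→B gives 7>6; P2→Q gives 8>0]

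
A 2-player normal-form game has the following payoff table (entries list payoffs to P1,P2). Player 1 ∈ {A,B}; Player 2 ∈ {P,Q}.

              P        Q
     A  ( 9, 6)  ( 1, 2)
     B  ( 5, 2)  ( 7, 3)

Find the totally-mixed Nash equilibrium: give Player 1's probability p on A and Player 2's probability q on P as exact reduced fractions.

P1 indiff ⇒ q·9+(1-q)·1 = q·5+(1-q)·7 ⇒ q(4) = (1-q)(6) ⇒ q = 3/5
P2 indiff ⇒ p·6+(1-p)·2 = p·2+(1-p)·3 ⇒ p(4) = (1-p)(1) ⇒ p = 1/5

(p,q) = (1/5, 3/5)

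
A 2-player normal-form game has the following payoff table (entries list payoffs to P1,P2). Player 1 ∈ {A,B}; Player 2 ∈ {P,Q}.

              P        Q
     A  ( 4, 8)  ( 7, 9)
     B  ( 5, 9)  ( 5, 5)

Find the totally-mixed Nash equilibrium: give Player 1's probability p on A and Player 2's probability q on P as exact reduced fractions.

(p,q) = (4/5, 2/3)

P1 indiff ⇒ q·4+(1-q)·7 = q·5+(1-q)·5 ⇒ q(-1) = (1-q)(-2) ⇒ q = 2/3
P2 indiff ⇒ p·8+(1-p)·9 = p·9+(1-p)·5 ⇒ p(-1) = (1-p)(-4) ⇒ p = 4/5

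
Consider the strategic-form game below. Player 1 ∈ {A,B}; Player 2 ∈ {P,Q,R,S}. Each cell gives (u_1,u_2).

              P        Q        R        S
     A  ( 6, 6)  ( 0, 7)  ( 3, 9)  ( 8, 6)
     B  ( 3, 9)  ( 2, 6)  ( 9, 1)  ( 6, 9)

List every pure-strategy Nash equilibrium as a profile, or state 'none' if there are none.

(A,P): not NE [P2→R gives 9>6]
(A,Q): not NE [P1→B gives 2>0; P2→R gives 9>7]
(A,R): not NE [P1→B gives 9>3]
(A,S): not NE [P2→R gives 9>6]
(B,P): not NE [P1→A gives 6>3]
(B,Q): not NE [P2→S gives 9>6]
(B,R): not NE [P2→S gives 9>1]
(B,S): not NE [P1→A gives 8>6]

Equilibria: none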